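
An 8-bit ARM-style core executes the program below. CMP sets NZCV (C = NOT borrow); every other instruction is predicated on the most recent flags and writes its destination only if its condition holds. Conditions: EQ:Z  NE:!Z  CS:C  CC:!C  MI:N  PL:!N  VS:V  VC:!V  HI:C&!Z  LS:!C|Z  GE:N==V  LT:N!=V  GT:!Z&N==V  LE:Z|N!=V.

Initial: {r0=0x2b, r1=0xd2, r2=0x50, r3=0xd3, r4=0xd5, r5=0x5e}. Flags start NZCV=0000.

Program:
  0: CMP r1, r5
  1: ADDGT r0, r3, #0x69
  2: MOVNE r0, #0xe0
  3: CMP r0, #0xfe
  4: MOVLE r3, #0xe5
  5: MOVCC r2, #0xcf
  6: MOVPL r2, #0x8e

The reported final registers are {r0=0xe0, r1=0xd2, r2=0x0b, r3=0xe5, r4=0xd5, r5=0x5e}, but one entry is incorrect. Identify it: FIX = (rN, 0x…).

[0] flags=0011 → (cmp)
[1] flags=0011 GT?F → skip
[2] flags=0011 NE?T → r0=0xe0
[3] flags=1000 → (cmp)
[4] flags=1000 LE?T → r3=0xe5
[5] flags=1000 CC?T → r2=0xcf
[6] flags=1000 PL?F → skip

FIX = (r2, 0xcf)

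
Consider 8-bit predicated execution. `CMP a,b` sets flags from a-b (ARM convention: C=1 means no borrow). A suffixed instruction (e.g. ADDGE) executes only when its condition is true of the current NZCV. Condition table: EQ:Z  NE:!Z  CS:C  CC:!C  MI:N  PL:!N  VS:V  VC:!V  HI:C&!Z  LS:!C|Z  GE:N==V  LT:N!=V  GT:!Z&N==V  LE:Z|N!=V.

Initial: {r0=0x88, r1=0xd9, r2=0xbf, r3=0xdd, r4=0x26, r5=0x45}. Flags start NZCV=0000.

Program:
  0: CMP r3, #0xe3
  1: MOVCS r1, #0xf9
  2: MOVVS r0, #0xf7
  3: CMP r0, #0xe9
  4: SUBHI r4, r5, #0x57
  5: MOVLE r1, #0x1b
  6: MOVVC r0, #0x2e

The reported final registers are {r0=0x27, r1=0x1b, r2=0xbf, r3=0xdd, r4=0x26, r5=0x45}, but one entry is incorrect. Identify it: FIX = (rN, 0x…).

FIX = (r0, 0x2e)

0: ✓ CMP  NZCV=1000
1: · MOVCS
2: · MOVVS
3: ✓ CMP  NZCV=1000
4: · SUBHI
5: ✓ MOVLE  r1←0x1b
6: ✓ MOVVC  r0←0x2e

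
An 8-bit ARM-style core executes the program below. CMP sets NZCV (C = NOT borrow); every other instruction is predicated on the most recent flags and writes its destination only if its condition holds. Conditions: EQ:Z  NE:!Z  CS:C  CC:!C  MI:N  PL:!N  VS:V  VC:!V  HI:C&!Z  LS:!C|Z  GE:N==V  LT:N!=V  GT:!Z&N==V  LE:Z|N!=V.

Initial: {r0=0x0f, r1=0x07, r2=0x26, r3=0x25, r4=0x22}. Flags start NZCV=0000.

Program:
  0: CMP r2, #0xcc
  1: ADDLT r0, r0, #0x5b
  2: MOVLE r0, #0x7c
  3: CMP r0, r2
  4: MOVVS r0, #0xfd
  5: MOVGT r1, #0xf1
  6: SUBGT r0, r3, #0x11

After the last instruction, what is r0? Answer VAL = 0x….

VAL = 0x0f

[0] flags=0000 → (cmp)
[1] flags=0000 LT?F → skip
[2] flags=0000 LE?F → skip
[3] flags=1000 → (cmp)
[4] flags=1000 VS?F → skip
[5] flags=1000 GT?F → skip
[6] flags=1000 GT?F → skip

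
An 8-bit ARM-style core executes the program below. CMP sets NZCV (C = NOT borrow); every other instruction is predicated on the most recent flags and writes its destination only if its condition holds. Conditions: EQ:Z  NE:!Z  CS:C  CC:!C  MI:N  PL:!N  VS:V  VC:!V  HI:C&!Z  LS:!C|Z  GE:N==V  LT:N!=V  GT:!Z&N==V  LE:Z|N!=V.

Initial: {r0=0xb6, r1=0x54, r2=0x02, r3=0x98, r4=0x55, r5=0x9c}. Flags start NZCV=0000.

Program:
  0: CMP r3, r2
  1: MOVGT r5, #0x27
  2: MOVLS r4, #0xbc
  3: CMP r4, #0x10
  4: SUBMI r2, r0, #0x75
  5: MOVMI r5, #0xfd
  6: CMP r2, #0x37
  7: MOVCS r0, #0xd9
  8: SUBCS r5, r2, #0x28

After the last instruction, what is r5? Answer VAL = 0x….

[0] flags=1010 → (cmp)
[1] flags=1010 GT?F → skip
[2] flags=1010 LS?F → skip
[3] flags=0010 → (cmp)
[4] flags=0010 MI?F → skip
[5] flags=0010 MI?F → skip
[6] flags=1000 → (cmp)
[7] flags=1000 CS?F → skip
[8] flags=1000 CS?F → skip

VAL = 0x9c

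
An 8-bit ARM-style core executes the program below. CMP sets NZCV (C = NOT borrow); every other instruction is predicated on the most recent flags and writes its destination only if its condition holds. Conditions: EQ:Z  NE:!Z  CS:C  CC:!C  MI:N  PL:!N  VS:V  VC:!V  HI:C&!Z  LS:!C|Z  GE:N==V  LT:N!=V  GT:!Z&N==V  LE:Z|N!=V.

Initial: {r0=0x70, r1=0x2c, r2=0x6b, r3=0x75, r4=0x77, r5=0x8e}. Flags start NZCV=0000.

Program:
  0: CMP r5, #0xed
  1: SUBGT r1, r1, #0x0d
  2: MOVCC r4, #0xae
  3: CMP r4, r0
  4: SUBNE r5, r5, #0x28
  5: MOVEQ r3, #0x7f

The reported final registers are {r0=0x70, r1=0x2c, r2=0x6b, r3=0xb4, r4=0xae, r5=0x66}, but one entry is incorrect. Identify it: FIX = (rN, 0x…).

[0] flags=1000 → (cmp)
[1] flags=1000 GT?F → skip
[2] flags=1000 CC?T → r4=0xae
[3] flags=0011 → (cmp)
[4] flags=0011 NE?T → r5=0x66
[5] flags=0011 EQ?F → skip

FIX = (r3, 0x75)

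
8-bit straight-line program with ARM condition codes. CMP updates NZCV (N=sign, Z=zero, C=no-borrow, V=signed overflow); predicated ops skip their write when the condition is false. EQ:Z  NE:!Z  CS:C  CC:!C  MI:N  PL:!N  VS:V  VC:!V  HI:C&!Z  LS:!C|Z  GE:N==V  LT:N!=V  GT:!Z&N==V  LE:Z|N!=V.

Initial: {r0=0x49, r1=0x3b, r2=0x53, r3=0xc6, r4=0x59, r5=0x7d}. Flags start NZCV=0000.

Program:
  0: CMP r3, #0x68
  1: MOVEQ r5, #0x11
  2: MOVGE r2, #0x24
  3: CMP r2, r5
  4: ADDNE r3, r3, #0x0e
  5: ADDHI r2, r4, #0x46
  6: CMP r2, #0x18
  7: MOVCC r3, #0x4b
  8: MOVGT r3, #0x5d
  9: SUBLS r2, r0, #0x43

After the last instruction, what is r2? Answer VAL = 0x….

VAL = 0x53

0: ✓ CMP  NZCV=0011
1: · MOVEQ
2: · MOVGE
3: ✓ CMP  NZCV=1000
4: ✓ ADDNE  r3←0xd4
5: · ADDHI
6: ✓ CMP  NZCV=0010
7: · MOVCC
8: ✓ MOVGT  r3←0x5d
9: · SUBLS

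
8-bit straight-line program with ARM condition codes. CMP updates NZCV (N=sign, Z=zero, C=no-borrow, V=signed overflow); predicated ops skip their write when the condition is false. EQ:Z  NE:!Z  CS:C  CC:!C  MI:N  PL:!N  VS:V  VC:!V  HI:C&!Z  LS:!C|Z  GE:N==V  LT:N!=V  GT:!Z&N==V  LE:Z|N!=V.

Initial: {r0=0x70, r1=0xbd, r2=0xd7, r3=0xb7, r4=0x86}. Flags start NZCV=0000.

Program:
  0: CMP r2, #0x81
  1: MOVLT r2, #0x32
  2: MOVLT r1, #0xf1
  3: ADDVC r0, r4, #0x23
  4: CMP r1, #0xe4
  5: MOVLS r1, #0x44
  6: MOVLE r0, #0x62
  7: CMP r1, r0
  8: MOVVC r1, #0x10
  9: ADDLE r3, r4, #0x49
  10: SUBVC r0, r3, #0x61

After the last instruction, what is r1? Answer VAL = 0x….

0: ✓ CMP  NZCV=0010
1: · MOVLT
2: · MOVLT
3: ✓ ADDVC  r0←0xa9
4: ✓ CMP  NZCV=1000
5: ✓ MOVLS  r1←0x44
6: ✓ MOVLE  r0←0x62
7: ✓ CMP  NZCV=1000
8: ✓ MOVVC  r1←0x10
9: ✓ ADDLE  r3←0xcf
10: ✓ SUBVC  r0←0x6e

VAL = 0x10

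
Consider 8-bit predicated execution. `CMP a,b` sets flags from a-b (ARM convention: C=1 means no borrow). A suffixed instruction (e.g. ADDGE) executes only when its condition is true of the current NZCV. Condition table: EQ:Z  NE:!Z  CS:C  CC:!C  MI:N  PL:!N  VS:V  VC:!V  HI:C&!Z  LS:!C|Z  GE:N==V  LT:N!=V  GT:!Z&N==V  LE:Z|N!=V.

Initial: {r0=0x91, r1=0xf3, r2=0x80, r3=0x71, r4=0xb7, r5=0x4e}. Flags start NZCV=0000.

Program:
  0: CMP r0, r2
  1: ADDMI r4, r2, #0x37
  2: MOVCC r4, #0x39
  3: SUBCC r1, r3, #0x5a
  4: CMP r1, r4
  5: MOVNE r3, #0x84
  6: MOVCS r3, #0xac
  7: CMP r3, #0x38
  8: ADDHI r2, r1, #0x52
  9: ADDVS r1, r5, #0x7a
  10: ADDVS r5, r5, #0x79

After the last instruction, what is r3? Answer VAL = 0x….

VAL = 0xac

[0] flags=0010 → (cmp)
[1] flags=0010 MI?F → skip
[2] flags=0010 CC?F → skip
[3] flags=0010 CC?F → skip
[4] flags=0010 → (cmp)
[5] flags=0010 NE?T → r3=0x84
[6] flags=0010 CS?T → r3=0xac
[7] flags=0011 → (cmp)
[8] flags=0011 HI?T → r2=0x45
[9] flags=0011 VS?T → r1=0xc8
[10] flags=0011 VS?T → r5=0xc7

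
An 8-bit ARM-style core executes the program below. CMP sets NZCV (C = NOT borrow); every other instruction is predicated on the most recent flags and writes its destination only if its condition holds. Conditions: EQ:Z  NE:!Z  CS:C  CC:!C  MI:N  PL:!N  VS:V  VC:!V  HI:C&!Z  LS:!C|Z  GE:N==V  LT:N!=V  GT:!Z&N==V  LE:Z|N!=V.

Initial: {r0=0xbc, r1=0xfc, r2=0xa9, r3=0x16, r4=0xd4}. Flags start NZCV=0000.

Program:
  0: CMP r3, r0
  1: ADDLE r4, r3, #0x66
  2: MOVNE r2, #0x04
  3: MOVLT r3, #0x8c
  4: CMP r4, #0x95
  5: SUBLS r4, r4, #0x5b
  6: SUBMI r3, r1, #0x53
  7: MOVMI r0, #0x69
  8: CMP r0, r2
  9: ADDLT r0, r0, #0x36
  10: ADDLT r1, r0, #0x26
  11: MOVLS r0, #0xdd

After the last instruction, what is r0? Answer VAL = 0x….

[0] flags=0000 → (cmp)
[1] flags=0000 LE?F → skip
[2] flags=0000 NE?T → r2=0x04
[3] flags=0000 LT?F → skip
[4] flags=0010 → (cmp)
[5] flags=0010 LS?F → skip
[6] flags=0010 MI?F → skip
[7] flags=0010 MI?F → skip
[8] flags=1010 → (cmp)
[9] flags=1010 LT?T → r0=0xf2
[10] flags=1010 LT?T → r1=0x18
[11] flags=1010 LS?F → skip

VAL = 0xf2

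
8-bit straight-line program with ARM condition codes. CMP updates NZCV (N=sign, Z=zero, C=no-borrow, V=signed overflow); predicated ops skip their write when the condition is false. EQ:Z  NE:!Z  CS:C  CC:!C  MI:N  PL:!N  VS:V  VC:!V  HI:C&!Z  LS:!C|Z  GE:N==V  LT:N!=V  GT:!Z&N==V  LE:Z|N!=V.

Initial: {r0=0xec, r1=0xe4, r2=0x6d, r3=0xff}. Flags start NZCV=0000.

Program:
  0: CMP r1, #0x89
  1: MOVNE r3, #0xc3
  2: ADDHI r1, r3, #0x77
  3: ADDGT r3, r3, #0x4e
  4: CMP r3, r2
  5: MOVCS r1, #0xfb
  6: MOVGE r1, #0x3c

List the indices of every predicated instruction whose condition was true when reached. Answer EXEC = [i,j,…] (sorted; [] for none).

[0] flags=0010 → (cmp)
[1] flags=0010 NE?T → r3=0xc3
[2] flags=0010 HI?T → r1=0x3a
[3] flags=0010 GT?T → r3=0x11
[4] flags=1000 → (cmp)
[5] flags=1000 CS?F → skip
[6] flags=1000 GE?F → skip

EXEC = [1,2,3]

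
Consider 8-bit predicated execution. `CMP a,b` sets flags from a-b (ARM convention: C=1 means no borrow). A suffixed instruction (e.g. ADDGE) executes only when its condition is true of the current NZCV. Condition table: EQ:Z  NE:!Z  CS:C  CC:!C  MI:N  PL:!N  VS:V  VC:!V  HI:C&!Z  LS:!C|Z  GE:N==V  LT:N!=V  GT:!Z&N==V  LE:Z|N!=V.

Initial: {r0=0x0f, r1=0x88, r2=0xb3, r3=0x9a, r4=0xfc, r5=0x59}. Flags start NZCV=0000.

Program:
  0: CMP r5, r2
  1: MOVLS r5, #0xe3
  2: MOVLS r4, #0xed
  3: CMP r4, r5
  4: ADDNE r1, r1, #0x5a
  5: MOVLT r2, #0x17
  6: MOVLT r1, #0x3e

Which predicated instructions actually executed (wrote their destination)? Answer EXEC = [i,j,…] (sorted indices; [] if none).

[0] flags=1001 → (cmp)
[1] flags=1001 LS?T → r5=0xe3
[2] flags=1001 LS?T → r4=0xed
[3] flags=0010 → (cmp)
[4] flags=0010 NE?T → r1=0xe2
[5] flags=0010 LT?F → skip
[6] flags=0010 LT?F → skip

EXEC = [1,2,4]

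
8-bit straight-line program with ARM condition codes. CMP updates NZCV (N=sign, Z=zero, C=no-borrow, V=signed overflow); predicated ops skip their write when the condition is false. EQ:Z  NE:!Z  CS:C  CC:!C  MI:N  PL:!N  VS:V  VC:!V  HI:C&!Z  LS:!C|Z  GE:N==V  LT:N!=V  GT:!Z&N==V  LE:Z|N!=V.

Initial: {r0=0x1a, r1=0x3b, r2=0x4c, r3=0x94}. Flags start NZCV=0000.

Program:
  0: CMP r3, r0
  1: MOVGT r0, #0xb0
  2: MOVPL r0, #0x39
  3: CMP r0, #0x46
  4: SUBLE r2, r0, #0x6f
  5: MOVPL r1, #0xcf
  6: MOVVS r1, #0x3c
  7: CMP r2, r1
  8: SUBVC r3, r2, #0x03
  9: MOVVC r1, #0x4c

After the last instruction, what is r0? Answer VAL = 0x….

[0] flags=0011 → (cmp)
[1] flags=0011 GT?F → skip
[2] flags=0011 PL?T → r0=0x39
[3] flags=1000 → (cmp)
[4] flags=1000 LE?T → r2=0xca
[5] flags=1000 PL?F → skip
[6] flags=1000 VS?F → skip
[7] flags=1010 → (cmp)
[8] flags=1010 VC?T → r3=0xc7
[9] flags=1010 VC?T → r1=0x4c

VAL = 0x39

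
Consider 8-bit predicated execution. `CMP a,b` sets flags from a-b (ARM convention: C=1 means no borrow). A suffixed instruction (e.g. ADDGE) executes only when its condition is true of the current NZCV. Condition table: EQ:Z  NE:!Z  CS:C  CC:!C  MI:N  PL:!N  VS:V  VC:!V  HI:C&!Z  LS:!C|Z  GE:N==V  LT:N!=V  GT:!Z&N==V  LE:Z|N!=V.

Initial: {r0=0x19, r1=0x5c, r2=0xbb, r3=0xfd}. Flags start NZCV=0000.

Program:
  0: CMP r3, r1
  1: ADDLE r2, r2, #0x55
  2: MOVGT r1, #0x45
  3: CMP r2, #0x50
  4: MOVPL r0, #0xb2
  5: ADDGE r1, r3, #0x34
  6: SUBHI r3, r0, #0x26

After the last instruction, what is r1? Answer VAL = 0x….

VAL = 0x5c

0: ✓ CMP  NZCV=1010
1: ✓ ADDLE  r2←0x10
2: · MOVGT
3: ✓ CMP  NZCV=1000
4: · MOVPL
5: · ADDGE
6: · SUBHI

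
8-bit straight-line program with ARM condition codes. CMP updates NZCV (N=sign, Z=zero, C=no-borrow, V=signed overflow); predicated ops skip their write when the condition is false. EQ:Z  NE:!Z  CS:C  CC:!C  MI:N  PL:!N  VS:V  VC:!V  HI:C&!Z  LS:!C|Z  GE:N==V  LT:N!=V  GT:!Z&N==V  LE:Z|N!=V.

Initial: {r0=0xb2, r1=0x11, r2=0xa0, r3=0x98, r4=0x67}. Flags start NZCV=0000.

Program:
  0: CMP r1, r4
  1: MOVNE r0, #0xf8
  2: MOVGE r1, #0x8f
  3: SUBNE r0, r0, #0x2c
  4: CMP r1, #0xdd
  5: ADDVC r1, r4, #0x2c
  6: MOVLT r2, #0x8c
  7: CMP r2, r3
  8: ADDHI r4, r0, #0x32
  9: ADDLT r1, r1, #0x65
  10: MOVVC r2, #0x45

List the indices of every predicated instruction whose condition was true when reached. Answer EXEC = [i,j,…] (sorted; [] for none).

EXEC = [1,3,5,8,10]

[0] flags=1000 → (cmp)
[1] flags=1000 NE?T → r0=0xf8
[2] flags=1000 GE?F → skip
[3] flags=1000 NE?T → r0=0xcc
[4] flags=0000 → (cmp)
[5] flags=0000 VC?T → r1=0x93
[6] flags=0000 LT?F → skip
[7] flags=0010 → (cmp)
[8] flags=0010 HI?T → r4=0xfe
[9] flags=0010 LT?F → skip
[10] flags=0010 VC?T → r2=0x45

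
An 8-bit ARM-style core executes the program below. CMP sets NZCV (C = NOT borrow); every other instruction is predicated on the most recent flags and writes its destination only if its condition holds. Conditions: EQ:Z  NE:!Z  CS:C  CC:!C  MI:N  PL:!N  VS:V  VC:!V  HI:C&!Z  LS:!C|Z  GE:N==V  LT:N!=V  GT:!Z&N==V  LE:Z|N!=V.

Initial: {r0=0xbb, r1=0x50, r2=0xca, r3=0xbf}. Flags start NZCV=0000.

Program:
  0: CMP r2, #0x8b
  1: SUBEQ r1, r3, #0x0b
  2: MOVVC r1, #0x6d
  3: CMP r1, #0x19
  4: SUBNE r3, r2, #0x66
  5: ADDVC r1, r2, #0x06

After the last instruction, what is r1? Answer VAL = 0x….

[0] flags=0010 → (cmp)
[1] flags=0010 EQ?F → skip
[2] flags=0010 VC?T → r1=0x6d
[3] flags=0010 → (cmp)
[4] flags=0010 NE?T → r3=0x64
[5] flags=0010 VC?T → r1=0xd0

VAL = 0xd0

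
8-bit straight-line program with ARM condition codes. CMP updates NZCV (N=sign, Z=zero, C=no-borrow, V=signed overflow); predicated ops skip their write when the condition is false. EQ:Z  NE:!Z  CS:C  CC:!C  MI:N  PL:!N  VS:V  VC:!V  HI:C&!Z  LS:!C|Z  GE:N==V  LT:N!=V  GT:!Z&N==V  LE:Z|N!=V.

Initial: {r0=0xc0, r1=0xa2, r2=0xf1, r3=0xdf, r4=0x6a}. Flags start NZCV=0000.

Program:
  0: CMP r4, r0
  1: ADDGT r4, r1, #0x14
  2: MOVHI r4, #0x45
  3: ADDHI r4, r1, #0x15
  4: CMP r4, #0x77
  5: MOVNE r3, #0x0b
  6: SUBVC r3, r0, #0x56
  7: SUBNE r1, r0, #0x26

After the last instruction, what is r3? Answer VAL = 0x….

0: ✓ CMP  NZCV=1001
1: ✓ ADDGT  r4←0xb6
2: · MOVHI
3: · ADDHI
4: ✓ CMP  NZCV=0011
5: ✓ MOVNE  r3←0x0b
6: · SUBVC
7: ✓ SUBNE  r1←0x9a

VAL = 0x0b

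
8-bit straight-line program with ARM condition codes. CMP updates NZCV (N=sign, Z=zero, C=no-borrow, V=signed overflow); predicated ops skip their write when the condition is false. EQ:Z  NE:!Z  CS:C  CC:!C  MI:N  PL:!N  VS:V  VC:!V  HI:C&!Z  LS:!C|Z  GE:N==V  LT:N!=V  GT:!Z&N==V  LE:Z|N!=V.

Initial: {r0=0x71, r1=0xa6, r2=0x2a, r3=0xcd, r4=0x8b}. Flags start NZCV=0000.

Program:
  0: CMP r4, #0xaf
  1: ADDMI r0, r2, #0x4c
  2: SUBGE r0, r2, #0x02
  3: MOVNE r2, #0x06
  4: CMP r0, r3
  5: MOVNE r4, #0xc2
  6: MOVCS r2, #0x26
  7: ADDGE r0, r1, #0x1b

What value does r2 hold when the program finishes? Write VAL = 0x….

0: ✓ CMP  NZCV=1000
1: ✓ ADDMI  r0←0x76
2: · SUBGE
3: ✓ MOVNE  r2←0x06
4: ✓ CMP  NZCV=1001
5: ✓ MOVNE  r4←0xc2
6: · MOVCS
7: ✓ ADDGE  r0←0xc1

VAL = 0x06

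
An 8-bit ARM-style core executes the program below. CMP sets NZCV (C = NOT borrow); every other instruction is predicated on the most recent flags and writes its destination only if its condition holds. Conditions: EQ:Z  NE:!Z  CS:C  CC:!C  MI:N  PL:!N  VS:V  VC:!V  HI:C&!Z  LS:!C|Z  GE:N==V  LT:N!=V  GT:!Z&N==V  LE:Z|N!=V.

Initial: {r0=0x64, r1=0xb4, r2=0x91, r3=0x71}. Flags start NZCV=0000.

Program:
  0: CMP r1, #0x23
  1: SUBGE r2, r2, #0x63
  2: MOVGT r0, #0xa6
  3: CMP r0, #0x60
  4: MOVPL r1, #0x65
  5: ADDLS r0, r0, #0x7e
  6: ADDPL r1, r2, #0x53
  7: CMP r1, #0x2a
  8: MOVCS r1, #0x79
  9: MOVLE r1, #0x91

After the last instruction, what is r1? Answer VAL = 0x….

VAL = 0x91

0: ✓ CMP  NZCV=1010
1: · SUBGE
2: · MOVGT
3: ✓ CMP  NZCV=0010
4: ✓ MOVPL  r1←0x65
5: · ADDLS
6: ✓ ADDPL  r1←0xe4
7: ✓ CMP  NZCV=1010
8: ✓ MOVCS  r1←0x79
9: ✓ MOVLE  r1←0x91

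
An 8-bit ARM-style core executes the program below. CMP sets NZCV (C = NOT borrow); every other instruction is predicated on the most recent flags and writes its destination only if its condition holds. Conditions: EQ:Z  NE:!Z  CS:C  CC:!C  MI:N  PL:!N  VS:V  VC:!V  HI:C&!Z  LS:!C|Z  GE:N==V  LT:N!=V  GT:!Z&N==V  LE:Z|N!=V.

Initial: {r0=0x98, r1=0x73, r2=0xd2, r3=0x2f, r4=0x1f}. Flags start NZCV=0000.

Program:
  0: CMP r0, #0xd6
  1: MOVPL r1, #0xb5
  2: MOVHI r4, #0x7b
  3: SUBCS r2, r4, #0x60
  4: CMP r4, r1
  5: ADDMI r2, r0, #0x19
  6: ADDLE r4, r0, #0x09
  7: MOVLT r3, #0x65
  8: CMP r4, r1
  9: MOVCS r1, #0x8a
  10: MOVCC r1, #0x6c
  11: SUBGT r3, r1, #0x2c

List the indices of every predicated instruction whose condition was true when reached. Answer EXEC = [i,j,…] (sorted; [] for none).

[0] flags=1000 → (cmp)
[1] flags=1000 PL?F → skip
[2] flags=1000 HI?F → skip
[3] flags=1000 CS?F → skip
[4] flags=1000 → (cmp)
[5] flags=1000 MI?T → r2=0xb1
[6] flags=1000 LE?T → r4=0xa1
[7] flags=1000 LT?T → r3=0x65
[8] flags=0011 → (cmp)
[9] flags=0011 CS?T → r1=0x8a
[10] flags=0011 CC?F → skip
[11] flags=0011 GT?F → skip

EXEC = [5,6,7,9]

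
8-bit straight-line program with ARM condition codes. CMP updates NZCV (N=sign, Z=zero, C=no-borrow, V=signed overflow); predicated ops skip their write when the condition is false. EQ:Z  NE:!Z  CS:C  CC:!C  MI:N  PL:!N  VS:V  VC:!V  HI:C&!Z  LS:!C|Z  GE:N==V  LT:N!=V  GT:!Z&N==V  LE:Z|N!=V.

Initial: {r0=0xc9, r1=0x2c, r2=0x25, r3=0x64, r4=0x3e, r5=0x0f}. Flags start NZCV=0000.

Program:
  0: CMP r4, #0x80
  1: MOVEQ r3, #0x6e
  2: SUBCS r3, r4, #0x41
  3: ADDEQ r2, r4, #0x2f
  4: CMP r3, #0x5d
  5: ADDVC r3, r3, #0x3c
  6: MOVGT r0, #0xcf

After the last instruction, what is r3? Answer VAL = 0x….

VAL = 0xa0

[0] flags=1001 → (cmp)
[1] flags=1001 EQ?F → skip
[2] flags=1001 CS?F → skip
[3] flags=1001 EQ?F → skip
[4] flags=0010 → (cmp)
[5] flags=0010 VC?T → r3=0xa0
[6] flags=0010 GT?T → r0=0xcf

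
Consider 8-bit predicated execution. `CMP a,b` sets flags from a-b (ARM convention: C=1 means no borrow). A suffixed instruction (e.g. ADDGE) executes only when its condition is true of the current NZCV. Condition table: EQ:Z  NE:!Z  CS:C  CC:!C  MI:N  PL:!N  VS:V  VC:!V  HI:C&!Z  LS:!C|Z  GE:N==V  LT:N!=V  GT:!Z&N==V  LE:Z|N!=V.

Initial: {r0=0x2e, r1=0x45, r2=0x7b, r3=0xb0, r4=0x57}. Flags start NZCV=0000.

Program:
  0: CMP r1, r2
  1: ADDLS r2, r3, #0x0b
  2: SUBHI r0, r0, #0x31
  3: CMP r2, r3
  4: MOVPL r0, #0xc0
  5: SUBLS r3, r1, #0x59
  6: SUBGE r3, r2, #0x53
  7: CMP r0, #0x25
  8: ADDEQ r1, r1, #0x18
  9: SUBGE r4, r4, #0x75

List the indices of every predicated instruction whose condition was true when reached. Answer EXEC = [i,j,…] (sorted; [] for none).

0: ✓ CMP  NZCV=1000
1: ✓ ADDLS  r2←0xbb
2: · SUBHI
3: ✓ CMP  NZCV=0010
4: ✓ MOVPL  r0←0xc0
5: · SUBLS
6: ✓ SUBGE  r3←0x68
7: ✓ CMP  NZCV=1010
8: · ADDEQ
9: · SUBGE

EXEC = [1,4,6]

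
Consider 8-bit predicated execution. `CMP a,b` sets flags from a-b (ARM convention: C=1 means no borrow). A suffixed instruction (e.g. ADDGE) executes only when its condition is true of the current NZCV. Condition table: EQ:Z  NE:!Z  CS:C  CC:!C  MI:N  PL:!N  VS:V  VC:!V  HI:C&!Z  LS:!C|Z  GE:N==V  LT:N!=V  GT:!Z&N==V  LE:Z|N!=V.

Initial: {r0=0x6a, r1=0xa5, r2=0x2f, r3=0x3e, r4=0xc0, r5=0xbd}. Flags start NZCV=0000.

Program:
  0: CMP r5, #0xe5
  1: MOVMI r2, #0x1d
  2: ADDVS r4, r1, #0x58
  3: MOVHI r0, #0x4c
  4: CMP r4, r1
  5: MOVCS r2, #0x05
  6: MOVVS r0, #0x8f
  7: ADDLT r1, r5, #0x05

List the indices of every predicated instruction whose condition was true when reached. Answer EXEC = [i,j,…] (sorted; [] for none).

[0] flags=1000 → (cmp)
[1] flags=1000 MI?T → r2=0x1d
[2] flags=1000 VS?F → skip
[3] flags=1000 HI?F → skip
[4] flags=0010 → (cmp)
[5] flags=0010 CS?T → r2=0x05
[6] flags=0010 VS?F → skip
[7] flags=0010 LT?F → skip

EXEC = [1,5]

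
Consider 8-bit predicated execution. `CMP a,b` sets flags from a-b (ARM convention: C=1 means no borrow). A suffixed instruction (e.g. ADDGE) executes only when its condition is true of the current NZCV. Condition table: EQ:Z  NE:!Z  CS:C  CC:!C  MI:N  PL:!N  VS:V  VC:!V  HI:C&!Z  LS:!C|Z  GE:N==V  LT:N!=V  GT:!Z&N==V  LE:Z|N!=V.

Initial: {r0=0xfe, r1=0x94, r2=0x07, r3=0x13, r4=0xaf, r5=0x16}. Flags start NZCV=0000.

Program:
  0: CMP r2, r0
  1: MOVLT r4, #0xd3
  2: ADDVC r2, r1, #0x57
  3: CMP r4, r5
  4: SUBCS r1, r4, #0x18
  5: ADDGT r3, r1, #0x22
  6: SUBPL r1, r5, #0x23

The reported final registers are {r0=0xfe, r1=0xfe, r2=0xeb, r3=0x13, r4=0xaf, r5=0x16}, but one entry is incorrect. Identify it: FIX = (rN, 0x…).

FIX = (r1, 0x97)

0: ✓ CMP  NZCV=0000
1: · MOVLT
2: ✓ ADDVC  r2←0xeb
3: ✓ CMP  NZCV=1010
4: ✓ SUBCS  r1←0x97
5: · ADDGT
6: · SUBPL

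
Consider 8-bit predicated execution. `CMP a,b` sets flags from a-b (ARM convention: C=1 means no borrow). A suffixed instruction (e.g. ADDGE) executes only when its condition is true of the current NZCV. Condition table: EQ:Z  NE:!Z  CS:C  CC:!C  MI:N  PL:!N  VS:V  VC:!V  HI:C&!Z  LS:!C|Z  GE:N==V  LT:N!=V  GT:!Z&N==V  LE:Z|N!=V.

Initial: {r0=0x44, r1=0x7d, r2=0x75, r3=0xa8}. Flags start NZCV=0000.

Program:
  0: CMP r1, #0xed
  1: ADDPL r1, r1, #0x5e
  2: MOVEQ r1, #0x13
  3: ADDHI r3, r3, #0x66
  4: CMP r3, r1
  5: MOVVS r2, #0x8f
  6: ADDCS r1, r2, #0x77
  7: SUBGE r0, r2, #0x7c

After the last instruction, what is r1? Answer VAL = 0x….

[0] flags=1001 → (cmp)
[1] flags=1001 PL?F → skip
[2] flags=1001 EQ?F → skip
[3] flags=1001 HI?F → skip
[4] flags=0011 → (cmp)
[5] flags=0011 VS?T → r2=0x8f
[6] flags=0011 CS?T → r1=0x06
[7] flags=0011 GE?F → skip

VAL = 0x06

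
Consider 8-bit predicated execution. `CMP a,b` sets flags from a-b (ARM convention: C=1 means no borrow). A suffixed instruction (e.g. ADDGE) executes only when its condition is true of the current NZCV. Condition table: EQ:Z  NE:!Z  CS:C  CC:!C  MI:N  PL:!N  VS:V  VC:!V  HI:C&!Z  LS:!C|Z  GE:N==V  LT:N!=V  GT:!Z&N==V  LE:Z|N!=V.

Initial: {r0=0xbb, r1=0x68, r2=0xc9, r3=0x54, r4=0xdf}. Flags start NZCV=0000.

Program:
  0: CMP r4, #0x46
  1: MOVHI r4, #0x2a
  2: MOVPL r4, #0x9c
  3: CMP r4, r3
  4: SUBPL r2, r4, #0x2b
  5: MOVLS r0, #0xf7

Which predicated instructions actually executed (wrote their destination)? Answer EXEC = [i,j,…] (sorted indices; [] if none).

EXEC = [1,5]

[0] flags=1010 → (cmp)
[1] flags=1010 HI?T → r4=0x2a
[2] flags=1010 PL?F → skip
[3] flags=1000 → (cmp)
[4] flags=1000 PL?F → skip
[5] flags=1000 LS?T → r0=0xf7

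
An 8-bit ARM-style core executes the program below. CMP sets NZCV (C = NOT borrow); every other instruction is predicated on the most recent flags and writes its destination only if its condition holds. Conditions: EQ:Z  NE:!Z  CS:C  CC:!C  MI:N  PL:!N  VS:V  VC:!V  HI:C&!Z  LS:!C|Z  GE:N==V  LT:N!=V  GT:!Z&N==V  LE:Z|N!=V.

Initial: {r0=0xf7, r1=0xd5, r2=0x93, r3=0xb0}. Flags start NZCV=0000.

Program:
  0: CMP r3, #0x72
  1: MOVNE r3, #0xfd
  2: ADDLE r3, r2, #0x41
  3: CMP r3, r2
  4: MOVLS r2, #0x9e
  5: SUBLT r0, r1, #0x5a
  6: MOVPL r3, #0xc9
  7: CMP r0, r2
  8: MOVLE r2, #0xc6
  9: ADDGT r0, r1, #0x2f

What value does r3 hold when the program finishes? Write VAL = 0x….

VAL = 0xc9

0: ✓ CMP  NZCV=0011
1: ✓ MOVNE  r3←0xfd
2: ✓ ADDLE  r3←0xd4
3: ✓ CMP  NZCV=0010
4: · MOVLS
5: · SUBLT
6: ✓ MOVPL  r3←0xc9
7: ✓ CMP  NZCV=0010
8: · MOVLE
9: ✓ ADDGT  r0←0x04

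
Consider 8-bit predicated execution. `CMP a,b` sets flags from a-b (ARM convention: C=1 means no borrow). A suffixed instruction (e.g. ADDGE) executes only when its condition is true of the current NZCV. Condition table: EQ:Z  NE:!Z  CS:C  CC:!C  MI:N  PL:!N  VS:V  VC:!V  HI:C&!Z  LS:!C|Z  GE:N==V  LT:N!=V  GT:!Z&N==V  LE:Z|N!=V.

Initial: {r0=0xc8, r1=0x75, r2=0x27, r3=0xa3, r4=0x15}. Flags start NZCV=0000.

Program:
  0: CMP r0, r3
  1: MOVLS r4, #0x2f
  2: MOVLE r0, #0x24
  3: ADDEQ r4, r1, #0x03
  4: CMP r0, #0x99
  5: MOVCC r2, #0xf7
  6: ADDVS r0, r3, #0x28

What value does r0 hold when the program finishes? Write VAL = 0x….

VAL = 0xc8

0: ✓ CMP  NZCV=0010
1: · MOVLS
2: · MOVLE
3: · ADDEQ
4: ✓ CMP  NZCV=0010
5: · MOVCC
6: · ADDVS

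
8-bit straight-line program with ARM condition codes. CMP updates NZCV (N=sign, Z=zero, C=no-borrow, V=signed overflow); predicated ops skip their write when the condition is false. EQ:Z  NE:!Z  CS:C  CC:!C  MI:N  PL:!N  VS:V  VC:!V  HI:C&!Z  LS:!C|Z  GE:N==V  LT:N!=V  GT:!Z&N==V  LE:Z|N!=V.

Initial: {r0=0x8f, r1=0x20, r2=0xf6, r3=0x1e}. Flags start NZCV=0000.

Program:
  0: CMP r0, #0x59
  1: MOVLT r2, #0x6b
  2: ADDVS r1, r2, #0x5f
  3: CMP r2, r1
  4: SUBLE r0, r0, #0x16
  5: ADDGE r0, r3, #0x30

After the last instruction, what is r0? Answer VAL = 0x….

VAL = 0x4e

[0] flags=0011 → (cmp)
[1] flags=0011 LT?T → r2=0x6b
[2] flags=0011 VS?T → r1=0xca
[3] flags=1001 → (cmp)
[4] flags=1001 LE?F → skip
[5] flags=1001 GE?T → r0=0x4e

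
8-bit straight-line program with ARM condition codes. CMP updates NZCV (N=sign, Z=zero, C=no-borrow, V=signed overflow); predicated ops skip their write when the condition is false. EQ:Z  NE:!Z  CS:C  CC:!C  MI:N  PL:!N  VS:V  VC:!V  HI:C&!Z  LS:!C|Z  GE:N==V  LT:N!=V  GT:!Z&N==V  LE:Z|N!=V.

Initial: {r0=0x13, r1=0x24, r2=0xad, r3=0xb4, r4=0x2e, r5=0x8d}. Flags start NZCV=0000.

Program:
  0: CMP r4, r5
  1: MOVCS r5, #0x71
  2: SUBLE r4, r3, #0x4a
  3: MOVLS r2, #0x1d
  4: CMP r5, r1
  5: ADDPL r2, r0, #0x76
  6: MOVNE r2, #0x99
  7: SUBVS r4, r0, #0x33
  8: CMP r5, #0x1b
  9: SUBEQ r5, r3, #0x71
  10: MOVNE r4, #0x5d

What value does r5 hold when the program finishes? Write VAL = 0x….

0: ✓ CMP  NZCV=1001
1: · MOVCS
2: · SUBLE
3: ✓ MOVLS  r2←0x1d
4: ✓ CMP  NZCV=0011
5: ✓ ADDPL  r2←0x89
6: ✓ MOVNE  r2←0x99
7: ✓ SUBVS  r4←0xe0
8: ✓ CMP  NZCV=0011
9: · SUBEQ
10: ✓ MOVNE  r4←0x5d

VAL = 0x8d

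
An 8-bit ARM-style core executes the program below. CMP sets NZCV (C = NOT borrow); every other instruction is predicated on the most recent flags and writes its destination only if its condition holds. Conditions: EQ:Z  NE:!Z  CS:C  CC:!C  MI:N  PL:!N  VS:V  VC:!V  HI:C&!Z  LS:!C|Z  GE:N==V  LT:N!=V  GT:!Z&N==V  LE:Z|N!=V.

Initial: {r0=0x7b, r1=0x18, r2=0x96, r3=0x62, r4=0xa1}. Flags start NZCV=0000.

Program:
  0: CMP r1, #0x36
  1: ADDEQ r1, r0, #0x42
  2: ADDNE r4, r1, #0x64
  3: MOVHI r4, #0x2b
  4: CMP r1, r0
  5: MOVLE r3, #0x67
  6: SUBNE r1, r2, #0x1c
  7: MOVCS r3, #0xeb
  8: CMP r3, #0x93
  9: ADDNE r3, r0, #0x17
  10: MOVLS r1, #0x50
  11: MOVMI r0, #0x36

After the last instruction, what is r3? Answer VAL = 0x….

[0] flags=1000 → (cmp)
[1] flags=1000 EQ?F → skip
[2] flags=1000 NE?T → r4=0x7c
[3] flags=1000 HI?F → skip
[4] flags=1000 → (cmp)
[5] flags=1000 LE?T → r3=0x67
[6] flags=1000 NE?T → r1=0x7a
[7] flags=1000 CS?F → skip
[8] flags=1001 → (cmp)
[9] flags=1001 NE?T → r3=0x92
[10] flags=1001 LS?T → r1=0x50
[11] flags=1001 MI?T → r0=0x36

VAL = 0x92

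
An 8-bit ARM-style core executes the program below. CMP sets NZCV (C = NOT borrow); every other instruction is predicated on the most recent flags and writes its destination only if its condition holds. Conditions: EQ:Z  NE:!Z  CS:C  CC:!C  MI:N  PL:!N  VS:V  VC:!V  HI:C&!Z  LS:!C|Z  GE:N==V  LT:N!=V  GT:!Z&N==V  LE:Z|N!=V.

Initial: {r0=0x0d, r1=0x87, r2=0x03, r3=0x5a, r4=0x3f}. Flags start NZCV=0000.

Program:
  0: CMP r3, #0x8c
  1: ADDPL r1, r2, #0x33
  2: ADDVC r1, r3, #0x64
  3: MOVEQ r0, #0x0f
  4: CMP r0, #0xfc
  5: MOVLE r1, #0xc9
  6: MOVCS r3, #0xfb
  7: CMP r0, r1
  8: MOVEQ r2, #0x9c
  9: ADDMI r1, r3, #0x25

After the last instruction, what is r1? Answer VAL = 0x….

0: ✓ CMP  NZCV=1001
1: · ADDPL
2: · ADDVC
3: · MOVEQ
4: ✓ CMP  NZCV=0000
5: · MOVLE
6: · MOVCS
7: ✓ CMP  NZCV=1001
8: · MOVEQ
9: ✓ ADDMI  r1←0x7f

VAL = 0x7f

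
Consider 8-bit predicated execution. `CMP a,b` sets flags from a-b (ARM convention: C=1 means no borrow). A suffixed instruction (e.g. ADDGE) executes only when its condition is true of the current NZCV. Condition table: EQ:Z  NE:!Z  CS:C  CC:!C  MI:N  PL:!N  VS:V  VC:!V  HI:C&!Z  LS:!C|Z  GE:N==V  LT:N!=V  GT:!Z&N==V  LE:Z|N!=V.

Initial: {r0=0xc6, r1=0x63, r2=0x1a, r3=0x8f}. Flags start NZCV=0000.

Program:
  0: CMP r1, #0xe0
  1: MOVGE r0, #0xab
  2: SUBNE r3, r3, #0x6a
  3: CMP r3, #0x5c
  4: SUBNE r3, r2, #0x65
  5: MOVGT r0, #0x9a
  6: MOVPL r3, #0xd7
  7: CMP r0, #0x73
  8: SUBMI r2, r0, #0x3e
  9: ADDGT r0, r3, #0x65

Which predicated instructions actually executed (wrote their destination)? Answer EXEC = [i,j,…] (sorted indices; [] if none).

0: ✓ CMP  NZCV=1001
1: ✓ MOVGE  r0←0xab
2: ✓ SUBNE  r3←0x25
3: ✓ CMP  NZCV=1000
4: ✓ SUBNE  r3←0xb5
5: · MOVGT
6: · MOVPL
7: ✓ CMP  NZCV=0011
8: · SUBMI
9: · ADDGT

EXEC = [1,2,4]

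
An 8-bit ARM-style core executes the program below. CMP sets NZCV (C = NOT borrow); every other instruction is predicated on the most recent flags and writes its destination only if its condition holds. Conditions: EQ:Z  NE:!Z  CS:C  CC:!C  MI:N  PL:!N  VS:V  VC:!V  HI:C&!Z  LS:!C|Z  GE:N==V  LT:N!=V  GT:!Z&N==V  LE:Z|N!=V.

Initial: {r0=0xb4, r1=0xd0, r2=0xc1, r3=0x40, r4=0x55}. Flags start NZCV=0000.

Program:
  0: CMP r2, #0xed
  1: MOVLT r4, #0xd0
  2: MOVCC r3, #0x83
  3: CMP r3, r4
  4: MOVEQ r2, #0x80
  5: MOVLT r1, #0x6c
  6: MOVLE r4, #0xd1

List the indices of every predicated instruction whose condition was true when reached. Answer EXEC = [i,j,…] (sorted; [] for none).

EXEC = [1,2,5,6]

0: ✓ CMP  NZCV=1000
1: ✓ MOVLT  r4←0xd0
2: ✓ MOVCC  r3←0x83
3: ✓ CMP  NZCV=1000
4: · MOVEQ
5: ✓ MOVLT  r1←0x6c
6: ✓ MOVLE  r4←0xd1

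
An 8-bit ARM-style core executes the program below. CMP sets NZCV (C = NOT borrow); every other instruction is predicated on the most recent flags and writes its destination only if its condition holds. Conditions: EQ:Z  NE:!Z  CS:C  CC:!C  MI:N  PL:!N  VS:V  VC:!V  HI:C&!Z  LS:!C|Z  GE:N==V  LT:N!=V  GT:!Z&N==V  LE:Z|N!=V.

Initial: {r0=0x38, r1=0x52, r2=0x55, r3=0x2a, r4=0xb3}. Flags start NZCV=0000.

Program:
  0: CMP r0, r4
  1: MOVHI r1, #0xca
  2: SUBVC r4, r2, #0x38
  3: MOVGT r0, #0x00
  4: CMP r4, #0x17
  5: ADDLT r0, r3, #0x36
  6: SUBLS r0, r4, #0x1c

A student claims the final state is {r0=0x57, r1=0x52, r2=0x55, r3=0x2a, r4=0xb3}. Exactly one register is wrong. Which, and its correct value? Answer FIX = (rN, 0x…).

FIX = (r0, 0x60)

[0] flags=1001 → (cmp)
[1] flags=1001 HI?F → skip
[2] flags=1001 VC?F → skip
[3] flags=1001 GT?T → r0=0x00
[4] flags=1010 → (cmp)
[5] flags=1010 LT?T → r0=0x60
[6] flags=1010 LS?F → skip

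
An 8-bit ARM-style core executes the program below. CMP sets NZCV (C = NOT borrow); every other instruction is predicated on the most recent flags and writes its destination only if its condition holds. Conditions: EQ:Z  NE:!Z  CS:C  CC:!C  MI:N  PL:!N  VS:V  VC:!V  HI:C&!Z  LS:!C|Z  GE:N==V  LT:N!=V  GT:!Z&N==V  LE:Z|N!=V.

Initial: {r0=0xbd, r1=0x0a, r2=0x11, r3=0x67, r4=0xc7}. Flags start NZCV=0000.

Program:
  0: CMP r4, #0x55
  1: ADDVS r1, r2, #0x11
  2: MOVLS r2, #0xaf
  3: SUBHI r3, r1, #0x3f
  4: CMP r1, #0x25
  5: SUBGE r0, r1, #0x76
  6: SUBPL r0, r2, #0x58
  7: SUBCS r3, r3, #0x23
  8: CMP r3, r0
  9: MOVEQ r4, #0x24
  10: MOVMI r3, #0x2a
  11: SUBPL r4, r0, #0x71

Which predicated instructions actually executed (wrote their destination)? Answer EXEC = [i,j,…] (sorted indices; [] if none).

[0] flags=0011 → (cmp)
[1] flags=0011 VS?T → r1=0x22
[2] flags=0011 LS?F → skip
[3] flags=0011 HI?T → r3=0xe3
[4] flags=1000 → (cmp)
[5] flags=1000 GE?F → skip
[6] flags=1000 PL?F → skip
[7] flags=1000 CS?F → skip
[8] flags=0010 → (cmp)
[9] flags=0010 EQ?F → skip
[10] flags=0010 MI?F → skip
[11] flags=0010 PL?T → r4=0x4c

EXEC = [1,3,11]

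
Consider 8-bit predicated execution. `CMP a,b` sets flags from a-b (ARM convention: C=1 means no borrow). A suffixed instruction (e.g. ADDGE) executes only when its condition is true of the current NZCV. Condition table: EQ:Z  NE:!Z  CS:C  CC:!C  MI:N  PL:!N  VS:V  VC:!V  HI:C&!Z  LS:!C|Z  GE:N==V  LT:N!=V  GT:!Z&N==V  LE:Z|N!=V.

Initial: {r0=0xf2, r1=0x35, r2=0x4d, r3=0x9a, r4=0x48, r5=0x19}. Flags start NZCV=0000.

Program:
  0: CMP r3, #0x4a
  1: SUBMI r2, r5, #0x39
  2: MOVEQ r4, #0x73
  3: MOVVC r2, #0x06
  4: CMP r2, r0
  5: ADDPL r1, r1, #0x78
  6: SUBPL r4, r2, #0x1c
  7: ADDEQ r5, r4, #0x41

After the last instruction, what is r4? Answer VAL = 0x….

VAL = 0x31

[0] flags=0011 → (cmp)
[1] flags=0011 MI?F → skip
[2] flags=0011 EQ?F → skip
[3] flags=0011 VC?F → skip
[4] flags=0000 → (cmp)
[5] flags=0000 PL?T → r1=0xad
[6] flags=0000 PL?T → r4=0x31
[7] flags=0000 EQ?F → skip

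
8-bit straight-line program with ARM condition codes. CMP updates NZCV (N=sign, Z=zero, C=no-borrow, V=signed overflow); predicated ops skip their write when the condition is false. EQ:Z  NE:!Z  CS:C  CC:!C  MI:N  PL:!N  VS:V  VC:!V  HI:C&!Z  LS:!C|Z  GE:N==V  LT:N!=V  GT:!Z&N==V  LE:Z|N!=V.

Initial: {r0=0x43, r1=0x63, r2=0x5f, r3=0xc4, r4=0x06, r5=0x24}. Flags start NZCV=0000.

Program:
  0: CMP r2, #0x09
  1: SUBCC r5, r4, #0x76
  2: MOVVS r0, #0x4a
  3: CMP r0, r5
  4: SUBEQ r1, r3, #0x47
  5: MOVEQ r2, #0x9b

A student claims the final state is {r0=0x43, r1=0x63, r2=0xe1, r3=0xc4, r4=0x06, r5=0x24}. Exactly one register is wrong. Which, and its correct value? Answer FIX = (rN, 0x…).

[0] flags=0010 → (cmp)
[1] flags=0010 CC?F → skip
[2] flags=0010 VS?F → skip
[3] flags=0010 → (cmp)
[4] flags=0010 EQ?F → skip
[5] flags=0010 EQ?F → skip

FIX = (r2, 0x5f)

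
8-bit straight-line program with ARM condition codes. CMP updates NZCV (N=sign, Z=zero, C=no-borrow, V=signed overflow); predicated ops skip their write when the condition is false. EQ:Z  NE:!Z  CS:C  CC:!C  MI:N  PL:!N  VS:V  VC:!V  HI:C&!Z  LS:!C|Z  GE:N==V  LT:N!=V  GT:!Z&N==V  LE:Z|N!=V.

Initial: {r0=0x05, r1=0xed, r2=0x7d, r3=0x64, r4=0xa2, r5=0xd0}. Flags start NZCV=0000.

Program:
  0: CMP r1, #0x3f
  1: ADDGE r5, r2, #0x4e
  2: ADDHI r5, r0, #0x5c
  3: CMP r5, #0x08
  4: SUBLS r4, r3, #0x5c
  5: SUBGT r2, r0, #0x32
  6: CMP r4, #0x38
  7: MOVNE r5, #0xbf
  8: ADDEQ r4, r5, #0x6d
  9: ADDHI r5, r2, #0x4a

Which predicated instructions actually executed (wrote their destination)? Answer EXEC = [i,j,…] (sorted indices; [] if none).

0: ✓ CMP  NZCV=1010
1: · ADDGE
2: ✓ ADDHI  r5←0x61
3: ✓ CMP  NZCV=0010
4: · SUBLS
5: ✓ SUBGT  r2←0xd3
6: ✓ CMP  NZCV=0011
7: ✓ MOVNE  r5←0xbf
8: · ADDEQ
9: ✓ ADDHI  r5←0x1d

EXEC = [2,5,7,9]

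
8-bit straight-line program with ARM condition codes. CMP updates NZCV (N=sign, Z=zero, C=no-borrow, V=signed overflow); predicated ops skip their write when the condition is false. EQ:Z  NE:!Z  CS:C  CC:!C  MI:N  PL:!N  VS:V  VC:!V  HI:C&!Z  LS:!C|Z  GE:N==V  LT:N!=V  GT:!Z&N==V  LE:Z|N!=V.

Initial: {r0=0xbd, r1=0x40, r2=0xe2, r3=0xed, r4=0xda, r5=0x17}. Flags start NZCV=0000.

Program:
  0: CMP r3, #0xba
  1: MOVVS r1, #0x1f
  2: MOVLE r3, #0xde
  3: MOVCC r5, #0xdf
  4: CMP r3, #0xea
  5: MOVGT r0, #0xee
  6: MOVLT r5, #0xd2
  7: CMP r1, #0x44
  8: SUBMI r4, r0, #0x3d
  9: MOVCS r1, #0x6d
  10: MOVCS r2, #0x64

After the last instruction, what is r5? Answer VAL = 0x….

VAL = 0x17

0: ✓ CMP  NZCV=0010
1: · MOVVS
2: · MOVLE
3: · MOVCC
4: ✓ CMP  NZCV=0010
5: ✓ MOVGT  r0←0xee
6: · MOVLT
7: ✓ CMP  NZCV=1000
8: ✓ SUBMI  r4←0xb1
9: · MOVCS
10: · MOVCS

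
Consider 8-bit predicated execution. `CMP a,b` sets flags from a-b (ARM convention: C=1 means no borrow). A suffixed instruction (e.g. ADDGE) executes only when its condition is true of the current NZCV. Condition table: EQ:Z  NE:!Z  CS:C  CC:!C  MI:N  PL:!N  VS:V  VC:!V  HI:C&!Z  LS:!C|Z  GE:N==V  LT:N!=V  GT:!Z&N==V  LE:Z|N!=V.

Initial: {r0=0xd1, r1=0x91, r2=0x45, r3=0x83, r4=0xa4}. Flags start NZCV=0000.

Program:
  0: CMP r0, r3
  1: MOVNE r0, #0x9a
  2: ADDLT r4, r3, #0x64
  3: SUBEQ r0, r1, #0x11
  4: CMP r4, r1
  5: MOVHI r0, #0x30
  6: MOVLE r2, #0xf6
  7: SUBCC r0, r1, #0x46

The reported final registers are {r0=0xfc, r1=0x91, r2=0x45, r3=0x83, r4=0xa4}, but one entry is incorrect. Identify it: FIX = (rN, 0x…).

[0] flags=0010 → (cmp)
[1] flags=0010 NE?T → r0=0x9a
[2] flags=0010 LT?F → skip
[3] flags=0010 EQ?F → skip
[4] flags=0010 → (cmp)
[5] flags=0010 HI?T → r0=0x30
[6] flags=0010 LE?F → skip
[7] flags=0010 CC?F → skip

FIX = (r0, 0x30)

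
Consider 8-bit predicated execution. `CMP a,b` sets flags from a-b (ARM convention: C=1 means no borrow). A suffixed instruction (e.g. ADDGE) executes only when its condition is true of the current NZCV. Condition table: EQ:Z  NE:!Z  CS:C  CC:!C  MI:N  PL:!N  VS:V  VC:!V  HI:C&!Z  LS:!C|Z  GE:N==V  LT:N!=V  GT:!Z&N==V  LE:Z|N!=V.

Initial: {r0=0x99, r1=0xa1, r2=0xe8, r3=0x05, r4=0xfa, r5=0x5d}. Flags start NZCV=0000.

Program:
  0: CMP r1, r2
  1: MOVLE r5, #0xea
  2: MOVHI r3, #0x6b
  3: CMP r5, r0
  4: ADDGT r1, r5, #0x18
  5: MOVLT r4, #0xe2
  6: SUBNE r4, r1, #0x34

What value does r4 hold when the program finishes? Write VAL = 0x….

VAL = 0xce

0: ✓ CMP  NZCV=1000
1: ✓ MOVLE  r5←0xea
2: · MOVHI
3: ✓ CMP  NZCV=0010
4: ✓ ADDGT  r1←0x02
5: · MOVLT
6: ✓ SUBNE  r4←0xce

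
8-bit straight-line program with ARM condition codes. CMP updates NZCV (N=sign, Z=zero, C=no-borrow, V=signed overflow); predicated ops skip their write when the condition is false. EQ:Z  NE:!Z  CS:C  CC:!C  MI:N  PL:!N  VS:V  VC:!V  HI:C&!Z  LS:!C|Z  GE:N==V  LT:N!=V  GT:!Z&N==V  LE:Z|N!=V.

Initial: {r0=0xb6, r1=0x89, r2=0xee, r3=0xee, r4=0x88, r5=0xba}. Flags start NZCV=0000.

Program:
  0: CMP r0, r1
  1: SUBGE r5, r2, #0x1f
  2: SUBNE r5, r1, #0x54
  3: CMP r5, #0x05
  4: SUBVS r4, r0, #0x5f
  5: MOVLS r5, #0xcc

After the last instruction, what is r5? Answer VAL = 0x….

[0] flags=0010 → (cmp)
[1] flags=0010 GE?T → r5=0xcf
[2] flags=0010 NE?T → r5=0x35
[3] flags=0010 → (cmp)
[4] flags=0010 VS?F → skip
[5] flags=0010 LS?F → skip

VAL = 0x35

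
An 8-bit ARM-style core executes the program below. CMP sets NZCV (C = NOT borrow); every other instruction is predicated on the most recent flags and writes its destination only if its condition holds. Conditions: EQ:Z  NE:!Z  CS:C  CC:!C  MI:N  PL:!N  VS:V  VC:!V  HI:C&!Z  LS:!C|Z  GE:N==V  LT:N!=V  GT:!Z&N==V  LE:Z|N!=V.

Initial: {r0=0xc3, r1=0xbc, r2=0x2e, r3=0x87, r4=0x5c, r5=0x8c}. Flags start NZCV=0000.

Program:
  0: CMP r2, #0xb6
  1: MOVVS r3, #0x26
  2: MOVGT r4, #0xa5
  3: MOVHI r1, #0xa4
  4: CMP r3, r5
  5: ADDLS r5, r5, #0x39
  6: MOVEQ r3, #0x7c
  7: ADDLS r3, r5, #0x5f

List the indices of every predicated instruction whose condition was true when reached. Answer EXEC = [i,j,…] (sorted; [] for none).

0: ✓ CMP  NZCV=0000
1: · MOVVS
2: ✓ MOVGT  r4←0xa5
3: · MOVHI
4: ✓ CMP  NZCV=1000
5: ✓ ADDLS  r5←0xc5
6: · MOVEQ
7: ✓ ADDLS  r3←0x24

EXEC = [2,5,7]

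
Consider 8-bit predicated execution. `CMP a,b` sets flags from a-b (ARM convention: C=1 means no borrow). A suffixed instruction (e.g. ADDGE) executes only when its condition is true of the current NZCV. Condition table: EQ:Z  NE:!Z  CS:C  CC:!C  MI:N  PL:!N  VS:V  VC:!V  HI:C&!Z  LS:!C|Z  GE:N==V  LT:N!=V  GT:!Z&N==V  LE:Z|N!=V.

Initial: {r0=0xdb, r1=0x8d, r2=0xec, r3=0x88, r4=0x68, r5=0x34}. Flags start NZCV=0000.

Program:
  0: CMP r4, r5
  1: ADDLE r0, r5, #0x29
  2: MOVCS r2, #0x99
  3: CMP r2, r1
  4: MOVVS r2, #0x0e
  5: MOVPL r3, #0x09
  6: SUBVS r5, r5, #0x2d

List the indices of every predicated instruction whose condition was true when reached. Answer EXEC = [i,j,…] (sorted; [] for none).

EXEC = [2,5]

[0] flags=0010 → (cmp)
[1] flags=0010 LE?F → skip
[2] flags=0010 CS?T → r2=0x99
[3] flags=0010 → (cmp)
[4] flags=0010 VS?F → skip
[5] flags=0010 PL?T → r3=0x09
[6] flags=0010 VS?F → skip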